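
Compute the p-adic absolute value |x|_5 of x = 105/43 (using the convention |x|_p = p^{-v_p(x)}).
|105/43|_5 = 1/5

Step 1 — compute v_5(x) by factoring powers of 5 out of the numerator and denominator: v_5(105/43) = 1. Step 2 — apply |x|_p = p^{-v_p(x)} = 5^{-1} = 1/5.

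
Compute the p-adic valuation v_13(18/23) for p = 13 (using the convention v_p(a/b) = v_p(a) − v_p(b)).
v_13(18/23) = 0

Factor powers of 13 from the numerator and denominator of the reduced fraction: 18 = 13^0 · 18 and 23 = 13^0 · 23. Apply v_p(a/b) = v_p(a) − v_p(b): v_13(18/23) = 0 − 0 = 0.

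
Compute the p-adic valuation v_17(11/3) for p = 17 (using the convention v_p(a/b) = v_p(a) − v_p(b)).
v_17(11/3) = 0

Factor powers of 17 from the numerator and denominator of the reduced fraction: 11 = 17^0 · 11 and 3 = 17^0 · 3. Apply v_p(a/b) = v_p(a) − v_p(b): v_17(11/3) = 0 − 0 = 0.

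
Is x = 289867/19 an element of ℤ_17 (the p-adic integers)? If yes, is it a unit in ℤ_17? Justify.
x ∈ ℤ_17 but not a unit; v_17(x) = 3 > 0

ℤ_17 = {x ∈ ℚ_17 : v_17(x) ≥ 0} and ℤ_17^× = {x ∈ ℤ_17 : v_17(x) = 0}. Here v_17(289867/19) = v_17(num) − v_17(den) = 3; compare against these criteria.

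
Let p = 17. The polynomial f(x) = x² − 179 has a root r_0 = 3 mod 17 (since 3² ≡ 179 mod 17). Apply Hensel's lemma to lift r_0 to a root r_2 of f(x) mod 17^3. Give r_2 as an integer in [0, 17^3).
r_2 = 2536 (mod 4913)

Hensel's recurrence: r_{i+1} = r_i − f(r_i)·(f′(r_i))^{-1} mod 17^{i+2}, with f′(x) = 2x. Iterate:
  r_0 = 3 (mod 17)
  r_1 = 224 (mod 289)
  r_2 = 2536 (mod 4913)
Final: r_2 = 2536, and one checks f(r_2) ≡ 0 mod 17^3.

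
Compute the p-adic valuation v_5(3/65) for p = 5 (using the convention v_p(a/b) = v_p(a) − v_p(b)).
v_5(3/65) = -1

Factor powers of 5 from the numerator and denominator of the reduced fraction: 3 = 5^0 · 3 and 65 = 5^1 · 13. Apply v_p(a/b) = v_p(a) − v_p(b): v_5(3/65) = 0 − 1 = -1.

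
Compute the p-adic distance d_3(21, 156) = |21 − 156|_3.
d_3(21, 156) = 1/27

Step 1 — x − y = 21 − 156 = -135. Step 2 — v_3(-135) = 3 (factor: -135 = −(3^3 · 5); the sign does not affect v_p). Step 3 — |x − y|_3 = 3^{-3} = 1/27.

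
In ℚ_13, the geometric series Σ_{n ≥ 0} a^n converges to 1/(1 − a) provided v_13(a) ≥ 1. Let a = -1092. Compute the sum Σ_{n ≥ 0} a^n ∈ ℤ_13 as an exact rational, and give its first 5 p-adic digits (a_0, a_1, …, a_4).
Σ a^n = 1/(1 − a) = 1/1093;  first 5 digits = (1, 7, 3, 1, 10)

v_13(a) = 1 ≥ 1, so the series converges in ℤ_13 to 1/(1 − a) = 1/(1 − (-1092)) = 1/1093. Expand this rational in ℤ_13: compute digits iteratively via d_i = x_i mod 13, x_{i+1} = (x_i − d_i)/13. The first 5 digits are (1, 7, 3, 1, 10).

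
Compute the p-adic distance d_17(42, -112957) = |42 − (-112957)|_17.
d_17(42, -112957) = 1/4913

Step 1 — x − y = 42 − (-112957) = 112999. Step 2 — v_17(112999) = 3 (factor: 112999 = (17^3 · 23); the sign does not affect v_p). Step 3 — |x − y|_17 = 17^{-3} = 1/4913.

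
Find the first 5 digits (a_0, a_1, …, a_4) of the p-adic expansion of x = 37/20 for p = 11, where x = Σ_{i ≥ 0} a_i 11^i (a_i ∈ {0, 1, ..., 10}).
(a_0, …, a_4) = (9, 1, 7, 1, 7)

v_11(37/20) = 0 (numerator and denominator both coprime to 11), so x ∈ ℤ_11^×. Compute digits iteratively via a_i = x_i mod 11, x_{i+1} = (x_i − a_i)/11, with x_0 = x:
  x_0 = 37/20;  a_0 = 9;  x_1 = (x_0 − 9)/11 = -13/20
  x_1 = -13/20;  a_1 = 1;  x_2 = (x_1 − 1)/11 = -3/20
  x_2 = -3/20;  a_2 = 7;  x_3 = (x_2 − 7)/11 = -13/20
  x_3 = -13/20;  a_3 = 1;  x_4 = (x_3 − 1)/11 = -3/20
  x_4 = -3/20;  a_4 = 7;  x_5 = (x_4 − 7)/11 = -13/20
Digits: (9, 1, 7, 1, 7).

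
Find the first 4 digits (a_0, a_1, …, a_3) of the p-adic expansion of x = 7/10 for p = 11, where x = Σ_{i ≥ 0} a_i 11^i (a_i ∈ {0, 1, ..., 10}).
(a_0, …, a_3) = (4, 3, 3, 3)

v_11(7/10) = 0 (numerator and denominator both coprime to 11), so x ∈ ℤ_11^×. Compute digits iteratively via a_i = x_i mod 11, x_{i+1} = (x_i − a_i)/11, with x_0 = x:
  x_0 = 7/10;  a_0 = 4;  x_1 = (x_0 − 4)/11 = -3/10
  x_1 = -3/10;  a_1 = 3;  x_2 = (x_1 − 3)/11 = -3/10
  x_2 = -3/10;  a_2 = 3;  x_3 = (x_2 − 3)/11 = -3/10
  x_3 = -3/10;  a_3 = 3;  x_4 = (x_3 − 3)/11 = -3/10
Digits: (4, 3, 3, 3).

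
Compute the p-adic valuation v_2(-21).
v_2(-21) = 0

v_2(n) is the largest exponent k such that 2^k divides n. Factor out: -21 = -2^0 · 21. (Sign doesn't affect v_p.) So v_2(-21) = 0.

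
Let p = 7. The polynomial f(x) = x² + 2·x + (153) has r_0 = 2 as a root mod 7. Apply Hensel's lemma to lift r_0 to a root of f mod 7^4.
r_3 = 1486 (mod 2401)

Hensel: r_{i+1} = r_i − f(r_i)·(f′(r_i))^{-1} mod 7^{i+2}, f′(x) = 2x + 2. Iterate:
  r_0 = 2 (mod 7)
  r_1 = 16 (mod 49)
  r_2 = 114 (mod 343)
  r_3 = 1486 (mod 2401)
Final: r = 1486 satisfies f(r) ≡ 0 mod 7^4.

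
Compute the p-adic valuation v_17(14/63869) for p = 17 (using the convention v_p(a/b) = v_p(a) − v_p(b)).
v_17(14/63869) = -3

Factor powers of 17 from the numerator and denominator of the reduced fraction: 14 = 17^0 · 14 and 63869 = 17^3 · 13. Apply v_p(a/b) = v_p(a) − v_p(b): v_17(14/63869) = 0 − 3 = -3.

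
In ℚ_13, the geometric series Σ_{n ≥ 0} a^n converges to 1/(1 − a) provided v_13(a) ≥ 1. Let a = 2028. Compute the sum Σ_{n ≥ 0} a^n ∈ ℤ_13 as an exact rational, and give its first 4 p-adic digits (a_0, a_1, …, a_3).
Σ a^n = 1/(1 − a) = -1/2027;  first 4 digits = (1, 0, 12, 0)

v_13(a) = 2 ≥ 1, so the series converges in ℤ_13 to 1/(1 − a) = 1/(1 − 2028) = -1/2027. Expand this rational in ℤ_13: compute digits iteratively via d_i = x_i mod 13, x_{i+1} = (x_i − d_i)/13. The first 4 digits are (1, 0, 12, 0).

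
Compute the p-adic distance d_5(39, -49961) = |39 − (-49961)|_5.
d_5(39, -49961) = 1/3125

Step 1 — x − y = 39 − (-49961) = 50000. Step 2 — v_5(50000) = 5 (factor: 50000 = (5^5 · 16); the sign does not affect v_p). Step 3 — |x − y|_5 = 5^{-5} = 1/3125.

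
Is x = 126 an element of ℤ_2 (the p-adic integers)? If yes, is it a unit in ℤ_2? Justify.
x ∈ ℤ_2 but not a unit; v_2(x) = 1 > 0

ℤ_2 = {x ∈ ℚ_2 : v_2(x) ≥ 0} and ℤ_2^× = {x ∈ ℤ_2 : v_2(x) = 0}. Here v_2(126) = v_2(num) − v_2(den) = 1; compare against these criteria.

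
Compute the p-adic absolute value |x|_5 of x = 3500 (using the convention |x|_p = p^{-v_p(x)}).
|3500|_5 = 1/125

Step 1 — compute v_5(x) by factoring powers of 5 out of the numerator and denominator: v_5(3500) = 3. Step 2 — apply |x|_p = p^{-v_p(x)} = 5^{-3} = 1/125.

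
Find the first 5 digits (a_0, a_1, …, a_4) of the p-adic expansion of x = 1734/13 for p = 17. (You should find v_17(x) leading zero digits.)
(a_0, …, a_4) = (0, 0, 7, 14, 7)

v_17(1734/13) = 2, so a_0 = ... = a_1 = 0. Factor out: x = 17^2 · u with u = 6/13 a unit in ℤ_17. Expand u iteratively via a_{v+i} = u_i mod 17, u_{i+1} = (u_i − a_{v+i})/17:
  u_0 = 6/13;  a_2 = 7;  u_1 = (u_0 − 7)/17 = -5/13
  u_1 = -5/13;  a_3 = 14;  u_2 = (u_1 − 14)/17 = -11/13
  u_2 = -11/13;  a_4 = 7;  u_3 = (u_2 − 7)/17 = -6/13
Digits: (0, 0, 7, 14, 7).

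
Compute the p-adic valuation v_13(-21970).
v_13(-21970) = 3

v_13(n) is the largest exponent k such that 13^k divides n. Factor out: -21970 = -13^3 · 10. (Sign doesn't affect v_p.) So v_13(-21970) = 3.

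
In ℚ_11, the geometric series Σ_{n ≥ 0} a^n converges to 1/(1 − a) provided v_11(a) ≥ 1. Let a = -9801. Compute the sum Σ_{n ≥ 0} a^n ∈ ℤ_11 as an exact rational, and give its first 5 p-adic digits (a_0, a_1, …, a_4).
Σ a^n = 1/(1 − a) = 1/9802;  first 5 digits = (1, 0, 7, 3, 4)

v_11(a) = 2 ≥ 1, so the series converges in ℤ_11 to 1/(1 − a) = 1/(1 − (-9801)) = 1/9802. Expand this rational in ℤ_11: compute digits iteratively via d_i = x_i mod 11, x_{i+1} = (x_i − d_i)/11. The first 5 digits are (1, 0, 7, 3, 4).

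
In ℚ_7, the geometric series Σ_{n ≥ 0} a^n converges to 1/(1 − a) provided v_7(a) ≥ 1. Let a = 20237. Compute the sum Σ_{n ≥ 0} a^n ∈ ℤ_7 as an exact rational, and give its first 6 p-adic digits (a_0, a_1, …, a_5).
Σ a^n = 1/(1 − a) = -1/20236;  first 6 digits = (1, 0, 0, 3, 1, 1)

v_7(a) = 3 ≥ 1, so the series converges in ℤ_7 to 1/(1 − a) = 1/(1 − 20237) = -1/20236. Expand this rational in ℤ_7: compute digits iteratively via d_i = x_i mod 7, x_{i+1} = (x_i − d_i)/7. The first 6 digits are (1, 0, 0, 3, 1, 1).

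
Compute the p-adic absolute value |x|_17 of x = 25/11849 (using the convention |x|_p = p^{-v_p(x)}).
|25/11849|_17 = 289

Step 1 — compute v_17(x) by factoring powers of 17 out of the numerator and denominator: v_17(25/11849) = -2. Step 2 — apply |x|_p = p^{-v_p(x)} = 17^{2} = 289.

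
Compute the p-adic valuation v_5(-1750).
v_5(-1750) = 3

v_5(n) is the largest exponent k such that 5^k divides n. Factor out: -1750 = -5^3 · 14. (Sign doesn't affect v_p.) So v_5(-1750) = 3.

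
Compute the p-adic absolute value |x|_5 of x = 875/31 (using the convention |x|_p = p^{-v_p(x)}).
|875/31|_5 = 1/125

Step 1 — compute v_5(x) by factoring powers of 5 out of the numerator and denominator: v_5(875/31) = 3. Step 2 — apply |x|_p = p^{-v_p(x)} = 5^{-3} = 1/125.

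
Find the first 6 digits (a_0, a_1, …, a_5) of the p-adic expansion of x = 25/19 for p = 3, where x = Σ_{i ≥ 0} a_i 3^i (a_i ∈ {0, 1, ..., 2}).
(a_0, …, a_5) = (1, 2, 0, 2, 1, 1)

v_3(25/19) = 0 (numerator and denominator both coprime to 3), so x ∈ ℤ_3^×. Compute digits iteratively via a_i = x_i mod 3, x_{i+1} = (x_i − a_i)/3, with x_0 = x:
  x_0 = 25/19;  a_0 = 1;  x_1 = (x_0 − 1)/3 = 2/19
  x_1 = 2/19;  a_1 = 2;  x_2 = (x_1 − 2)/3 = -12/19
  x_2 = -12/19;  a_2 = 0;  x_3 = (x_2 − 0)/3 = -4/19
  x_3 = -4/19;  a_3 = 2;  x_4 = (x_3 − 2)/3 = -14/19
  x_4 = -14/19;  a_4 = 1;  x_5 = (x_4 − 1)/3 = -11/19
  x_5 = -11/19;  a_5 = 1;  x_6 = (x_5 − 1)/3 = -10/19
Digits: (1, 2, 0, 2, 1, 1).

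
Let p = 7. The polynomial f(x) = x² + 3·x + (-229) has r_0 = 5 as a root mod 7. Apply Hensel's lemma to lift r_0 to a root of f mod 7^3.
r_2 = 306 (mod 343)

Hensel: r_{i+1} = r_i − f(r_i)·(f′(r_i))^{-1} mod 7^{i+2}, f′(x) = 2x + 3. Iterate:
  r_0 = 5 (mod 7)
  r_1 = 12 (mod 49)
  r_2 = 306 (mod 343)
Final: r = 306 satisfies f(r) ≡ 0 mod 7^3.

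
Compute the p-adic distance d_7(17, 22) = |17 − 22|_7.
d_7(17, 22) = 1

Step 1 — x − y = 17 − 22 = -5. Step 2 — v_7(-5) = 0 (factor: -5 = −(7^0 · 5); the sign does not affect v_p). Step 3 — |x − y|_7 = 7^{0} = 1.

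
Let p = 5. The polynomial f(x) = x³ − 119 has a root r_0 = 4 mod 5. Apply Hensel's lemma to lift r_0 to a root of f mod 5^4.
r_3 = 389 (mod 625)

Hensel: r_{i+1} = r_i − f(r_i)/f′(r_i) mod 5^{i+2}, where f′(x) = 3x². Iterate:
  r_0 = 4 (mod 5)
  r_1 = 14 (mod 25)
  r_2 = 14 (mod 125)
  r_3 = 389 (mod 625)
Final: r = 389 with f(r) ≡ 0 mod 5^4.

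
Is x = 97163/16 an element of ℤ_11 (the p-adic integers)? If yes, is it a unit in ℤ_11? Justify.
x ∈ ℤ_11 but not a unit; v_11(x) = 3 > 0

ℤ_11 = {x ∈ ℚ_11 : v_11(x) ≥ 0} and ℤ_11^× = {x ∈ ℤ_11 : v_11(x) = 0}. Here v_11(97163/16) = v_11(num) − v_11(den) = 3; compare against these criteria.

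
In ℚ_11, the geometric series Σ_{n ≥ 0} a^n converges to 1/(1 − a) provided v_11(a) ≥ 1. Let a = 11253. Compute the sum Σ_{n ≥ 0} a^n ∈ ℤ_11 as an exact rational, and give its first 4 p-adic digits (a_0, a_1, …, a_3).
Σ a^n = 1/(1 − a) = -1/11252;  first 4 digits = (1, 0, 5, 8)

v_11(a) = 2 ≥ 1, so the series converges in ℤ_11 to 1/(1 − a) = 1/(1 − 11253) = -1/11252. Expand this rational in ℤ_11: compute digits iteratively via d_i = x_i mod 11, x_{i+1} = (x_i − d_i)/11. The first 4 digits are (1, 0, 5, 8).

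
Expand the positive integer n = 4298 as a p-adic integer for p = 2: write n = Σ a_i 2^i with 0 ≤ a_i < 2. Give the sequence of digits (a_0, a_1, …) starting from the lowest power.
(a_0, a_1, …) = (0, 1, 0, 1, 0, 0, 1, 1, 0, 0, 0, 0, 1)

Repeated division by 2 gives the digits low-to-high: 4298 = 1·2^1 + 1·2^3 + 1·2^6 + 1·2^7 + 1·2^12. Digit sequence: (0, 1, 0, 1, 0, 0, 1, 1, 0, 0, 0, 0, 1).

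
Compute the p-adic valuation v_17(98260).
v_17(98260) = 3

v_17(n) is the largest exponent k such that 17^k divides n. Factor out: 98260 = 17^3 · 20. (Sign doesn't affect v_p.) So v_17(98260) = 3.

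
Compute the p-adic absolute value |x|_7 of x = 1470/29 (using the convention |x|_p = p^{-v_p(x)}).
|1470/29|_7 = 1/49

Step 1 — compute v_7(x) by factoring powers of 7 out of the numerator and denominator: v_7(1470/29) = 2. Step 2 — apply |x|_p = p^{-v_p(x)} = 7^{-2} = 1/49.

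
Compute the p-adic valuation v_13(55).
v_13(55) = 0

v_13(n) is the largest exponent k such that 13^k divides n. Factor out: 55 = 13^0 · 55. (Sign doesn't affect v_p.) So v_13(55) = 0.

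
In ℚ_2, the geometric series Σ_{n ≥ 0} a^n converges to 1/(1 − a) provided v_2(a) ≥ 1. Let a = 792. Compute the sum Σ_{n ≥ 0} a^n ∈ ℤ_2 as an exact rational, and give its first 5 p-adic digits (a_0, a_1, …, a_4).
Σ a^n = 1/(1 − a) = -1/791;  first 5 digits = (1, 0, 0, 1, 1)

v_2(a) = 3 ≥ 1, so the series converges in ℤ_2 to 1/(1 − a) = 1/(1 − 792) = -1/791. Expand this rational in ℤ_2: compute digits iteratively via d_i = x_i mod 2, x_{i+1} = (x_i − d_i)/2. The first 5 digits are (1, 0, 0, 1, 1).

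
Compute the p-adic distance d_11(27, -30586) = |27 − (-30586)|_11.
d_11(27, -30586) = 1/1331

Step 1 — x − y = 27 − (-30586) = 30613. Step 2 — v_11(30613) = 3 (factor: 30613 = (11^3 · 23); the sign does not affect v_p). Step 3 — |x − y|_11 = 11^{-3} = 1/1331.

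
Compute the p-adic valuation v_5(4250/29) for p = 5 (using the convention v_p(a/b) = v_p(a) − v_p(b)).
v_5(4250/29) = 3

Factor powers of 5 from the numerator and denominator of the reduced fraction: 4250 = 5^3 · 34 and 29 = 5^0 · 29. Apply v_p(a/b) = v_p(a) − v_p(b): v_5(4250/29) = 3 − 0 = 3.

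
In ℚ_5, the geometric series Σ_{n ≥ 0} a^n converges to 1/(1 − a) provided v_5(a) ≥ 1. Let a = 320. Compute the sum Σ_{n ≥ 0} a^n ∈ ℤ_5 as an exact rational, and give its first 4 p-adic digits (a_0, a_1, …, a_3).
Σ a^n = 1/(1 − a) = -1/319;  first 4 digits = (1, 4, 3, 0)

v_5(a) = 1 ≥ 1, so the series converges in ℤ_5 to 1/(1 − a) = 1/(1 − 320) = -1/319. Expand this rational in ℤ_5: compute digits iteratively via d_i = x_i mod 5, x_{i+1} = (x_i − d_i)/5. The first 4 digits are (1, 4, 3, 0).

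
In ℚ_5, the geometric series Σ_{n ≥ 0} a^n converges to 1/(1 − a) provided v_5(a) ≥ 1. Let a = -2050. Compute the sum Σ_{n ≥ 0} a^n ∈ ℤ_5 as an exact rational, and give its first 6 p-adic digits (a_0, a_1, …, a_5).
Σ a^n = 1/(1 − a) = 1/2051;  first 6 digits = (1, 0, 3, 3, 0, 4)

v_5(a) = 2 ≥ 1, so the series converges in ℤ_5 to 1/(1 − a) = 1/(1 − (-2050)) = 1/2051. Expand this rational in ℤ_5: compute digits iteratively via d_i = x_i mod 5, x_{i+1} = (x_i − d_i)/5. The first 6 digits are (1, 0, 3, 3, 0, 4).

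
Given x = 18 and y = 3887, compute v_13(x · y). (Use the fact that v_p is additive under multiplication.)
v_13(69966) = 2

v_p(x) = 0 (factor: 18 = 13^0 · 18); v_p(y) = 2 (factor: 3887 = 13^2 · 23). Additivity: v_p(xy) = v_p(x) + v_p(y) = 0 + 2 = 2. (Direct check: xy = 69966 = 13^2 · (414).)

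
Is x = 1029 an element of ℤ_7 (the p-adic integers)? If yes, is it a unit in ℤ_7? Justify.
x ∈ ℤ_7 but not a unit; v_7(x) = 3 > 0

ℤ_7 = {x ∈ ℚ_7 : v_7(x) ≥ 0} and ℤ_7^× = {x ∈ ℤ_7 : v_7(x) = 0}. Here v_7(1029) = v_7(num) − v_7(den) = 3; compare against these criteria.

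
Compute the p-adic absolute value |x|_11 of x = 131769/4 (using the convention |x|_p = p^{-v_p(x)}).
|131769/4|_11 = 1/14641

Step 1 — compute v_11(x) by factoring powers of 11 out of the numerator and denominator: v_11(131769/4) = 4. Step 2 — apply |x|_p = p^{-v_p(x)} = 11^{-4} = 1/14641.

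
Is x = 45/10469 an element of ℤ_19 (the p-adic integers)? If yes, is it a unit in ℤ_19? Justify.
x ∉ ℤ_19 (v_19(x) = -2 < 0)

ℤ_19 = {x ∈ ℚ_19 : v_19(x) ≥ 0} and ℤ_19^× = {x ∈ ℤ_19 : v_19(x) = 0}. Here v_19(45/10469) = v_19(num) − v_19(den) = -2; compare against these criteria.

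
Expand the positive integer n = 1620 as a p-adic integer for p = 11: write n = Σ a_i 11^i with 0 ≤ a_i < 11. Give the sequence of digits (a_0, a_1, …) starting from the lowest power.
(a_0, a_1, …) = (3, 4, 2, 1)

Repeated division by 11 gives the digits low-to-high: 1620 = 3 + 4·11^1 + 2·11^2 + 1·11^3. Digit sequence: (3, 4, 2, 1).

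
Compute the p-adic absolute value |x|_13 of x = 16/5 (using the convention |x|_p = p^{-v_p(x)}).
|16/5|_13 = 1

Step 1 — compute v_13(x) by factoring powers of 13 out of the numerator and denominator: v_13(16/5) = 0. Step 2 — apply |x|_p = p^{-v_p(x)} = 13^{0} = 1.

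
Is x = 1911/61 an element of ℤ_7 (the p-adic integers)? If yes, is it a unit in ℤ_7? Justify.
x ∈ ℤ_7 but not a unit; v_7(x) = 2 > 0

ℤ_7 = {x ∈ ℚ_7 : v_7(x) ≥ 0} and ℤ_7^× = {x ∈ ℤ_7 : v_7(x) = 0}. Here v_7(1911/61) = v_7(num) − v_7(den) = 2; compare against these criteria.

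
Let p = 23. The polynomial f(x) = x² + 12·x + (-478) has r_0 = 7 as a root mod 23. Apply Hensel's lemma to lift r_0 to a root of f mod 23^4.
r_3 = 67834 (mod 279841)

Hensel: r_{i+1} = r_i − f(r_i)·(f′(r_i))^{-1} mod 23^{i+2}, f′(x) = 2x + 12. Iterate:
  r_0 = 7 (mod 23)
  r_1 = 122 (mod 529)
  r_2 = 6999 (mod 12167)
  r_3 = 67834 (mod 279841)
Final: r = 67834 satisfies f(r) ≡ 0 mod 23^4.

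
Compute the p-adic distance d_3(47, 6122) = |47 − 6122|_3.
d_3(47, 6122) = 1/243

Step 1 — x − y = 47 − 6122 = -6075. Step 2 — v_3(-6075) = 5 (factor: -6075 = −(3^5 · 25); the sign does not affect v_p). Step 3 — |x − y|_3 = 3^{-5} = 1/243.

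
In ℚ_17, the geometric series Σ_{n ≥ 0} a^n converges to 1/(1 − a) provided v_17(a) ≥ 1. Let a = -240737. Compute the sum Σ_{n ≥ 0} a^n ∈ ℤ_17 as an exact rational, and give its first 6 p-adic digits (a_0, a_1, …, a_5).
Σ a^n = 1/(1 − a) = 1/240738;  first 6 digits = (1, 0, 0, 2, 14, 16)

v_17(a) = 3 ≥ 1, so the series converges in ℤ_17 to 1/(1 − a) = 1/(1 − (-240737)) = 1/240738. Expand this rational in ℤ_17: compute digits iteratively via d_i = x_i mod 17, x_{i+1} = (x_i − d_i)/17. The first 6 digits are (1, 0, 0, 2, 14, 16).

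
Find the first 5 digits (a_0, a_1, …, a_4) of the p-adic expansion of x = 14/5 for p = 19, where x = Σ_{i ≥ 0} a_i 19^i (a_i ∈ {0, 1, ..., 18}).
(a_0, …, a_4) = (18, 3, 15, 3, 15)

v_19(14/5) = 0 (numerator and denominator both coprime to 19), so x ∈ ℤ_19^×. Compute digits iteratively via a_i = x_i mod 19, x_{i+1} = (x_i − a_i)/19, with x_0 = x:
  x_0 = 14/5;  a_0 = 18;  x_1 = (x_0 − 18)/19 = -4/5
  x_1 = -4/5;  a_1 = 3;  x_2 = (x_1 − 3)/19 = -1/5
  x_2 = -1/5;  a_2 = 15;  x_3 = (x_2 − 15)/19 = -4/5
  x_3 = -4/5;  a_3 = 3;  x_4 = (x_3 − 3)/19 = -1/5
  x_4 = -1/5;  a_4 = 15;  x_5 = (x_4 − 15)/19 = -4/5
Digits: (18, 3, 15, 3, 15).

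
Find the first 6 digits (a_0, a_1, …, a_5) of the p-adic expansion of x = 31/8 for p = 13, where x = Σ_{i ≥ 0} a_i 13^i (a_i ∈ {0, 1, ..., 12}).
(a_0, …, a_5) = (12, 1, 8, 1, 8, 1)

v_13(31/8) = 0 (numerator and denominator both coprime to 13), so x ∈ ℤ_13^×. Compute digits iteratively via a_i = x_i mod 13, x_{i+1} = (x_i − a_i)/13, with x_0 = x:
  x_0 = 31/8;  a_0 = 12;  x_1 = (x_0 − 12)/13 = -5/8
  x_1 = -5/8;  a_1 = 1;  x_2 = (x_1 − 1)/13 = -1/8
  x_2 = -1/8;  a_2 = 8;  x_3 = (x_2 − 8)/13 = -5/8
  x_3 = -5/8;  a_3 = 1;  x_4 = (x_3 − 1)/13 = -1/8
  x_4 = -1/8;  a_4 = 8;  x_5 = (x_4 − 8)/13 = -5/8
  x_5 = -5/8;  a_5 = 1;  x_6 = (x_5 − 1)/13 = -1/8
Digits: (12, 1, 8, 1, 8, 1).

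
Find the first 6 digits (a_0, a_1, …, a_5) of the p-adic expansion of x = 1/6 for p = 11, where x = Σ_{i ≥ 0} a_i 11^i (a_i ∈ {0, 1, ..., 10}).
(a_0, …, a_5) = (2, 9, 1, 9, 1, 9)

v_11(1/6) = 0 (numerator and denominator both coprime to 11), so x ∈ ℤ_11^×. Compute digits iteratively via a_i = x_i mod 11, x_{i+1} = (x_i − a_i)/11, with x_0 = x:
  x_0 = 1/6;  a_0 = 2;  x_1 = (x_0 − 2)/11 = -1/6
  x_1 = -1/6;  a_1 = 9;  x_2 = (x_1 − 9)/11 = -5/6
  x_2 = -5/6;  a_2 = 1;  x_3 = (x_2 − 1)/11 = -1/6
  x_3 = -1/6;  a_3 = 9;  x_4 = (x_3 − 9)/11 = -5/6
  x_4 = -5/6;  a_4 = 1;  x_5 = (x_4 − 1)/11 = -1/6
  x_5 = -1/6;  a_5 = 9;  x_6 = (x_5 − 9)/11 = -5/6
Digits: (2, 9, 1, 9, 1, 9).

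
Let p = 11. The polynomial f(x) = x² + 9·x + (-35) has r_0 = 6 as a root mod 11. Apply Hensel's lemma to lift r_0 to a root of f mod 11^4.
r_3 = 6958 (mod 14641)

Hensel: r_{i+1} = r_i − f(r_i)·(f′(r_i))^{-1} mod 11^{i+2}, f′(x) = 2x + 9. Iterate:
  r_0 = 6 (mod 11)
  r_1 = 61 (mod 121)
  r_2 = 303 (mod 1331)
  r_3 = 6958 (mod 14641)
Final: r = 6958 satisfies f(r) ≡ 0 mod 11^4.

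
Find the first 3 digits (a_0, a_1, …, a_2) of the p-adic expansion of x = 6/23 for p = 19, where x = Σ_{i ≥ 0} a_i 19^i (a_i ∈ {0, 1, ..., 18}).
(a_0, …, a_2) = (11, 11, 6)

v_19(6/23) = 0 (numerator and denominator both coprime to 19), so x ∈ ℤ_19^×. Compute digits iteratively via a_i = x_i mod 19, x_{i+1} = (x_i − a_i)/19, with x_0 = x:
  x_0 = 6/23;  a_0 = 11;  x_1 = (x_0 − 11)/19 = -13/23
  x_1 = -13/23;  a_1 = 11;  x_2 = (x_1 − 11)/19 = -14/23
  x_2 = -14/23;  a_2 = 6;  x_3 = (x_2 − 6)/19 = -8/23
Digits: (11, 11, 6).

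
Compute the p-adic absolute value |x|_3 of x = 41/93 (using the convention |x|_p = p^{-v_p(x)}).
|41/93|_3 = 3

Step 1 — compute v_3(x) by factoring powers of 3 out of the numerator and denominator: v_3(41/93) = -1. Step 2 — apply |x|_p = p^{-v_p(x)} = 3^{1} = 3.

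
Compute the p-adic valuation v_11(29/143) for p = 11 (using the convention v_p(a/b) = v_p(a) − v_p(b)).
v_11(29/143) = -1

Factor powers of 11 from the numerator and denominator of the reduced fraction: 29 = 11^0 · 29 and 143 = 11^1 · 13. Apply v_p(a/b) = v_p(a) − v_p(b): v_11(29/143) = 0 − 1 = -1.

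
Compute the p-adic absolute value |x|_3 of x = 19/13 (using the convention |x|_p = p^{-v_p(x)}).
|19/13|_3 = 1

Step 1 — compute v_3(x) by factoring powers of 3 out of the numerator and denominator: v_3(19/13) = 0. Step 2 — apply |x|_p = p^{-v_p(x)} = 3^{0} = 1.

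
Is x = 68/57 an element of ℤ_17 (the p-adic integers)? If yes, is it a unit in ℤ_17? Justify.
x ∈ ℤ_17 but not a unit; v_17(x) = 1 > 0

ℤ_17 = {x ∈ ℚ_17 : v_17(x) ≥ 0} and ℤ_17^× = {x ∈ ℤ_17 : v_17(x) = 0}. Here v_17(68/57) = v_17(num) − v_17(den) = 1; compare against these criteria.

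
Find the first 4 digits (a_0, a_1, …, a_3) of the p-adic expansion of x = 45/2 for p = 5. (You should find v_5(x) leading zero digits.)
(a_0, …, a_3) = (0, 2, 3, 2)

v_5(45/2) = 1, so a_0 = ... = a_0 = 0. Factor out: x = 5^1 · u with u = 9/2 a unit in ℤ_5. Expand u iteratively via a_{v+i} = u_i mod 5, u_{i+1} = (u_i − a_{v+i})/5:
  u_0 = 9/2;  a_1 = 2;  u_1 = (u_0 − 2)/5 = 1/2
  u_1 = 1/2;  a_2 = 3;  u_2 = (u_1 − 3)/5 = -1/2
  u_2 = -1/2;  a_3 = 2;  u_3 = (u_2 − 2)/5 = -1/2
Digits: (0, 2, 3, 2).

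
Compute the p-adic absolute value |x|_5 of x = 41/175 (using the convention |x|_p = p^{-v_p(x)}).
|41/175|_5 = 25

Step 1 — compute v_5(x) by factoring powers of 5 out of the numerator and denominator: v_5(41/175) = -2. Step 2 — apply |x|_p = p^{-v_p(x)} = 5^{2} = 25.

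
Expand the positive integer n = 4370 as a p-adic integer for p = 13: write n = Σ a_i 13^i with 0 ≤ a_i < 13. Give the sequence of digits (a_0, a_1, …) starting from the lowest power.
(a_0, a_1, …) = (2, 11, 12, 1)

Repeated division by 13 gives the digits low-to-high: 4370 = 2 + 11·13^1 + 12·13^2 + 1·13^3. Digit sequence: (2, 11, 12, 1).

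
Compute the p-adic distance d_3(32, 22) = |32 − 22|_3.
d_3(32, 22) = 1

Step 1 — x − y = 32 − 22 = 10. Step 2 — v_3(10) = 0 (factor: 10 = (3^0 · 10); the sign does not affect v_p). Step 3 — |x − y|_3 = 3^{0} = 1.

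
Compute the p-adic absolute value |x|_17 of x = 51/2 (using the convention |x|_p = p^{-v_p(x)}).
|51/2|_17 = 1/17

Step 1 — compute v_17(x) by factoring powers of 17 out of the numerator and denominator: v_17(51/2) = 1. Step 2 — apply |x|_p = p^{-v_p(x)} = 17^{-1} = 1/17.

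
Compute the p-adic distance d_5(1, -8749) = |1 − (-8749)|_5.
d_5(1, -8749) = 1/625

Step 1 — x − y = 1 − (-8749) = 8750. Step 2 — v_5(8750) = 4 (factor: 8750 = (5^4 · 14); the sign does not affect v_p). Step 3 — |x − y|_5 = 5^{-4} = 1/625.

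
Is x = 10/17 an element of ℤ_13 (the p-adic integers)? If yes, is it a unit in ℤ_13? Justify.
x ∈ ℤ_13^× (unit); v_13(x) = 0

ℤ_13 = {x ∈ ℚ_13 : v_13(x) ≥ 0} and ℤ_13^× = {x ∈ ℤ_13 : v_13(x) = 0}. Here v_13(10/17) = v_13(num) − v_13(den) = 0; compare against these criteria.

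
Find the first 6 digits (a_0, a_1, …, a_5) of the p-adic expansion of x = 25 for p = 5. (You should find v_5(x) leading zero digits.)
(a_0, …, a_5) = (0, 0, 1, 0, 0, 0)

v_5(25) = 2, so a_0 = ... = a_1 = 0. Factor out: x = 5^2 · u with u = 1 a unit in ℤ_5. Expand u iteratively via a_{v+i} = u_i mod 5, u_{i+1} = (u_i − a_{v+i})/5:
  u_0 = 1;  a_2 = 1;  u_1 = (u_0 − 1)/5 = 0
  u_1 = 0;  a_3 = 0;  u_2 = (u_1 − 0)/5 = 0
  u_2 = 0;  a_4 = 0;  u_3 = (u_2 − 0)/5 = 0
  u_3 = 0;  a_5 = 0;  u_4 = (u_3 − 0)/5 = 0
Digits: (0, 0, 1, 0, 0, 0).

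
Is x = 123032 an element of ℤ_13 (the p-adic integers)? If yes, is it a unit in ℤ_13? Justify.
x ∈ ℤ_13 but not a unit; v_13(x) = 3 > 0

ℤ_13 = {x ∈ ℚ_13 : v_13(x) ≥ 0} and ℤ_13^× = {x ∈ ℤ_13 : v_13(x) = 0}. Here v_13(123032) = v_13(num) − v_13(den) = 3; compare against these criteria.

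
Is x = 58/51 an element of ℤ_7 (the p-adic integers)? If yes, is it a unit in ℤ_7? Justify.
x ∈ ℤ_7^× (unit); v_7(x) = 0

ℤ_7 = {x ∈ ℚ_7 : v_7(x) ≥ 0} and ℤ_7^× = {x ∈ ℤ_7 : v_7(x) = 0}. Here v_7(58/51) = v_7(num) − v_7(den) = 0; compare against these criteria.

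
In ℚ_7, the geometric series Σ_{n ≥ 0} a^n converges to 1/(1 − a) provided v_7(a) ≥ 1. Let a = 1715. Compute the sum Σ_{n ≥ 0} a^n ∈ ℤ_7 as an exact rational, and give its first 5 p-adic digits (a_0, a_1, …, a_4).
Σ a^n = 1/(1 − a) = -1/1714;  first 5 digits = (1, 0, 0, 5, 0)

v_7(a) = 3 ≥ 1, so the series converges in ℤ_7 to 1/(1 − a) = 1/(1 − 1715) = -1/1714. Expand this rational in ℤ_7: compute digits iteratively via d_i = x_i mod 7, x_{i+1} = (x_i − d_i)/7. The first 5 digits are (1, 0, 0, 5, 0).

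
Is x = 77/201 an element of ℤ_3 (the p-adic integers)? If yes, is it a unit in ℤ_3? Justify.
x ∉ ℤ_3 (v_3(x) = -1 < 0)

ℤ_3 = {x ∈ ℚ_3 : v_3(x) ≥ 0} and ℤ_3^× = {x ∈ ℤ_3 : v_3(x) = 0}. Here v_3(77/201) = v_3(num) − v_3(den) = -1; compare against these criteria.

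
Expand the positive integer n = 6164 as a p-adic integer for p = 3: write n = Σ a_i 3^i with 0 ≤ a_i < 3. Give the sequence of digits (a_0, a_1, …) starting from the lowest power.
(a_0, a_1, …) = (2, 2, 0, 0, 1, 1, 2, 2)

Repeated division by 3 gives the digits low-to-high: 6164 = 2 + 2·3^1 + 1·3^4 + 1·3^5 + 2·3^6 + 2·3^7. Digit sequence: (2, 2, 0, 0, 1, 1, 2, 2).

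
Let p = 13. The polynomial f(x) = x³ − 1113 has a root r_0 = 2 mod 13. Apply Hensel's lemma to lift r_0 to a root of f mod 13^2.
r_1 = 80 (mod 169)

Hensel: r_{i+1} = r_i − f(r_i)/f′(r_i) mod 13^{i+2}, where f′(x) = 3x². Iterate:
  r_0 = 2 (mod 13)
  r_1 = 80 (mod 169)
Final: r = 80 with f(r) ≡ 0 mod 13^2.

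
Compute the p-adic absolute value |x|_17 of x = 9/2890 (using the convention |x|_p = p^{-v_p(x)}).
|9/2890|_17 = 289

Step 1 — compute v_17(x) by factoring powers of 17 out of the numerator and denominator: v_17(9/2890) = -2. Step 2 — apply |x|_p = p^{-v_p(x)} = 17^{2} = 289.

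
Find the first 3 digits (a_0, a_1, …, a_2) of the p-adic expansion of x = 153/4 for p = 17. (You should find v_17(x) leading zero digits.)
(a_0, …, a_2) = (0, 15, 12)

v_17(153/4) = 1, so a_0 = ... = a_0 = 0. Factor out: x = 17^1 · u with u = 9/4 a unit in ℤ_17. Expand u iteratively via a_{v+i} = u_i mod 17, u_{i+1} = (u_i − a_{v+i})/17:
  u_0 = 9/4;  a_1 = 15;  u_1 = (u_0 − 15)/17 = -3/4
  u_1 = -3/4;  a_2 = 12;  u_2 = (u_1 − 12)/17 = -3/4
Digits: (0, 15, 12).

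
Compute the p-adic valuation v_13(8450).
v_13(8450) = 2

v_13(n) is the largest exponent k such that 13^k divides n. Factor out: 8450 = 13^2 · 50. (Sign doesn't affect v_p.) So v_13(8450) = 2.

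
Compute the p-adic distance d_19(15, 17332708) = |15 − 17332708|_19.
d_19(15, 17332708) = 1/2476099

Step 1 — x − y = 15 − 17332708 = -17332693. Step 2 — v_19(-17332693) = 5 (factor: -17332693 = −(19^5 · 7); the sign does not affect v_p). Step 3 — |x − y|_19 = 19^{-5} = 1/2476099.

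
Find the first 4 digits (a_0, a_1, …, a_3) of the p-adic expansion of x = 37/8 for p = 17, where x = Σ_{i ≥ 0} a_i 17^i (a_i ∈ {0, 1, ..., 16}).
(a_0, …, a_3) = (11, 6, 6, 6)

v_17(37/8) = 0 (numerator and denominator both coprime to 17), so x ∈ ℤ_17^×. Compute digits iteratively via a_i = x_i mod 17, x_{i+1} = (x_i − a_i)/17, with x_0 = x:
  x_0 = 37/8;  a_0 = 11;  x_1 = (x_0 − 11)/17 = -3/8
  x_1 = -3/8;  a_1 = 6;  x_2 = (x_1 − 6)/17 = -3/8
  x_2 = -3/8;  a_2 = 6;  x_3 = (x_2 − 6)/17 = -3/8
  x_3 = -3/8;  a_3 = 6;  x_4 = (x_3 − 6)/17 = -3/8
Digits: (11, 6, 6, 6).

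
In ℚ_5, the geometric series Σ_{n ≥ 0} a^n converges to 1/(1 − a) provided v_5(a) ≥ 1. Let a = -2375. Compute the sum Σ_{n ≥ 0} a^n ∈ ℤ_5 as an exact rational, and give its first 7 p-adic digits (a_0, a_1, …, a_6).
Σ a^n = 1/(1 − a) = 1/2376;  first 7 digits = (1, 0, 0, 1, 1, 4, 0)

v_5(a) = 3 ≥ 1, so the series converges in ℤ_5 to 1/(1 − a) = 1/(1 − (-2375)) = 1/2376. Expand this rational in ℤ_5: compute digits iteratively via d_i = x_i mod 5, x_{i+1} = (x_i − d_i)/5. The first 7 digits are (1, 0, 0, 1, 1, 4, 0).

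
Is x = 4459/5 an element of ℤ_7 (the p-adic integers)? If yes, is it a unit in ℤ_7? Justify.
x ∈ ℤ_7 but not a unit; v_7(x) = 3 > 0

ℤ_7 = {x ∈ ℚ_7 : v_7(x) ≥ 0} and ℤ_7^× = {x ∈ ℤ_7 : v_7(x) = 0}. Here v_7(4459/5) = v_7(num) − v_7(den) = 3; compare against these criteria.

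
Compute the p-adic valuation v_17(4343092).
v_17(4343092) = 4

v_17(n) is the largest exponent k such that 17^k divides n. Factor out: 4343092 = 17^4 · 52. (Sign doesn't affect v_p.) So v_17(4343092) = 4.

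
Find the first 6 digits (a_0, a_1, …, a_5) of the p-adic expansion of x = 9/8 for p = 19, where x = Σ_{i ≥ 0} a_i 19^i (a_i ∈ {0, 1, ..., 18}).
(a_0, …, a_5) = (13, 16, 11, 16, 11, 16)

v_19(9/8) = 0 (numerator and denominator both coprime to 19), so x ∈ ℤ_19^×. Compute digits iteratively via a_i = x_i mod 19, x_{i+1} = (x_i − a_i)/19, with x_0 = x:
  x_0 = 9/8;  a_0 = 13;  x_1 = (x_0 − 13)/19 = -5/8
  x_1 = -5/8;  a_1 = 16;  x_2 = (x_1 − 16)/19 = -7/8
  x_2 = -7/8;  a_2 = 11;  x_3 = (x_2 − 11)/19 = -5/8
  x_3 = -5/8;  a_3 = 16;  x_4 = (x_3 − 16)/19 = -7/8
  x_4 = -7/8;  a_4 = 11;  x_5 = (x_4 − 11)/19 = -5/8
  x_5 = -5/8;  a_5 = 16;  x_6 = (x_5 − 16)/19 = -7/8
Digits: (13, 16, 11, 16, 11, 16).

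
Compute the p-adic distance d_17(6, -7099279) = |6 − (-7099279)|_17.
d_17(6, -7099279) = 1/1419857

Step 1 — x − y = 6 − (-7099279) = 7099285. Step 2 — v_17(7099285) = 5 (factor: 7099285 = (17^5 · 5); the sign does not affect v_p). Step 3 — |x − y|_17 = 17^{-5} = 1/1419857.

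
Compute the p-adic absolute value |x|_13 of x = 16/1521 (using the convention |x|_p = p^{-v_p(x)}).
|16/1521|_13 = 169

Step 1 — compute v_13(x) by factoring powers of 13 out of the numerator and denominator: v_13(16/1521) = -2. Step 2 — apply |x|_p = p^{-v_p(x)} = 13^{2} = 169.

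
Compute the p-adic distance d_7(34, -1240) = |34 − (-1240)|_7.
d_7(34, -1240) = 1/49

Step 1 — x − y = 34 − (-1240) = 1274. Step 2 — v_7(1274) = 2 (factor: 1274 = (7^2 · 26); the sign does not affect v_p). Step 3 — |x − y|_7 = 7^{-2} = 1/49.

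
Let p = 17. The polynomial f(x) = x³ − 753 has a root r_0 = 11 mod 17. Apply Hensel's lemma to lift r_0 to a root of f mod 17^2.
r_1 = 11 (mod 289)

Hensel: r_{i+1} = r_i − f(r_i)/f′(r_i) mod 17^{i+2}, where f′(x) = 3x². Iterate:
  r_0 = 11 (mod 17)
  r_1 = 11 (mod 289)
Final: r = 11 with f(r) ≡ 0 mod 17^2.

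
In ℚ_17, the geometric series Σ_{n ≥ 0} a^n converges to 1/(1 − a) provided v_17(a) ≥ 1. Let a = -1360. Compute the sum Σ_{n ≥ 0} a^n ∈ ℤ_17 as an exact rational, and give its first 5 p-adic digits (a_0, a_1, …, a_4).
Σ a^n = 1/(1 − a) = 1/1361;  first 5 digits = (1, 5, 3, 8, 7)

v_17(a) = 1 ≥ 1, so the series converges in ℤ_17 to 1/(1 − a) = 1/(1 − (-1360)) = 1/1361. Expand this rational in ℤ_17: compute digits iteratively via d_i = x_i mod 17, x_{i+1} = (x_i − d_i)/17. The first 5 digits are (1, 5, 3, 8, 7).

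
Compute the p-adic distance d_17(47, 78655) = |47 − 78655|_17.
d_17(47, 78655) = 1/4913

Step 1 — x − y = 47 − 78655 = -78608. Step 2 — v_17(-78608) = 3 (factor: -78608 = −(17^3 · 16); the sign does not affect v_p). Step 3 — |x − y|_17 = 17^{-3} = 1/4913.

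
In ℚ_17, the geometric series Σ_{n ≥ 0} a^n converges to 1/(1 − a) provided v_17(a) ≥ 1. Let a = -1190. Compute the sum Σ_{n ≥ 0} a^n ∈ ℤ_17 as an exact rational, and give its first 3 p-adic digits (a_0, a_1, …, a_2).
Σ a^n = 1/(1 − a) = 1/1191;  first 3 digits = (1, 15, 16)

v_17(a) = 1 ≥ 1, so the series converges in ℤ_17 to 1/(1 − a) = 1/(1 − (-1190)) = 1/1191. Expand this rational in ℤ_17: compute digits iteratively via d_i = x_i mod 17, x_{i+1} = (x_i − d_i)/17. The first 3 digits are (1, 15, 16).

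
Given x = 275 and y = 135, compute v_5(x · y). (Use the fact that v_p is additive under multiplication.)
v_5(37125) = 3

v_p(x) = 2 (factor: 275 = 5^2 · 11); v_p(y) = 1 (factor: 135 = 5^1 · 27). Additivity: v_p(xy) = v_p(x) + v_p(y) = 2 + 1 = 3. (Direct check: xy = 37125 = 5^3 · (297).)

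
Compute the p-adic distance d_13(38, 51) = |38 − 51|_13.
d_13(38, 51) = 1/13

Step 1 — x − y = 38 − 51 = -13. Step 2 — v_13(-13) = 1 (factor: -13 = −(13^1 · 1); the sign does not affect v_p). Step 3 — |x − y|_13 = 13^{-1} = 1/13.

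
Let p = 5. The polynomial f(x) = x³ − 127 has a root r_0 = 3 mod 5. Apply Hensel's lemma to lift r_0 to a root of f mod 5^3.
r_2 = 53 (mod 125)

Hensel: r_{i+1} = r_i − f(r_i)/f′(r_i) mod 5^{i+2}, where f′(x) = 3x². Iterate:
  r_0 = 3 (mod 5)
  r_1 = 3 (mod 25)
  r_2 = 53 (mod 125)
Final: r = 53 with f(r) ≡ 0 mod 5^3.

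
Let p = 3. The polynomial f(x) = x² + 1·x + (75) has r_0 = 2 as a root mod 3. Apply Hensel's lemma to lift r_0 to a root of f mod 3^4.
r_3 = 2 (mod 81)

Hensel: r_{i+1} = r_i − f(r_i)·(f′(r_i))^{-1} mod 3^{i+2}, f′(x) = 2x + 1. Iterate:
  r_0 = 2 (mod 3)
  r_1 = 2 (mod 9)
  r_2 = 2 (mod 27)
  r_3 = 2 (mod 81)
Final: r = 2 satisfies f(r) ≡ 0 mod 3^4.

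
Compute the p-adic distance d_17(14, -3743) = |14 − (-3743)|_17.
d_17(14, -3743) = 1/289

Step 1 — x − y = 14 − (-3743) = 3757. Step 2 — v_17(3757) = 2 (factor: 3757 = (17^2 · 13); the sign does not affect v_p). Step 3 — |x − y|_17 = 17^{-2} = 1/289.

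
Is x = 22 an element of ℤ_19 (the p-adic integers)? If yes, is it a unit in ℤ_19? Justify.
x ∈ ℤ_19^× (unit); v_19(x) = 0

ℤ_19 = {x ∈ ℚ_19 : v_19(x) ≥ 0} and ℤ_19^× = {x ∈ ℤ_19 : v_19(x) = 0}. Here v_19(22) = v_19(num) − v_19(den) = 0; compare against these criteria.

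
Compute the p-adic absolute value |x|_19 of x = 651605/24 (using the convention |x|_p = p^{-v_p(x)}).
|651605/24|_19 = 1/130321

Step 1 — compute v_19(x) by factoring powers of 19 out of the numerator and denominator: v_19(651605/24) = 4. Step 2 — apply |x|_p = p^{-v_p(x)} = 19^{-4} = 1/130321.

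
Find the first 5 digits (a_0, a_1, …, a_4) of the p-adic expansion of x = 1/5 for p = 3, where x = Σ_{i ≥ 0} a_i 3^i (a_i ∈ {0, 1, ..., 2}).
(a_0, …, a_4) = (2, 0, 1, 2, 1)

v_3(1/5) = 0 (numerator and denominator both coprime to 3), so x ∈ ℤ_3^×. Compute digits iteratively via a_i = x_i mod 3, x_{i+1} = (x_i − a_i)/3, with x_0 = x:
  x_0 = 1/5;  a_0 = 2;  x_1 = (x_0 − 2)/3 = -3/5
  x_1 = -3/5;  a_1 = 0;  x_2 = (x_1 − 0)/3 = -1/5
  x_2 = -1/5;  a_2 = 1;  x_3 = (x_2 − 1)/3 = -2/5
  x_3 = -2/5;  a_3 = 2;  x_4 = (x_3 − 2)/3 = -4/5
  x_4 = -4/5;  a_4 = 1;  x_5 = (x_4 − 1)/3 = -3/5
Digits: (2, 0, 1, 2, 1).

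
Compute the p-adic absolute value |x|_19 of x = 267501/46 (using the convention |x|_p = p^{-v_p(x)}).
|267501/46|_19 = 1/6859

Step 1 — compute v_19(x) by factoring powers of 19 out of the numerator and denominator: v_19(267501/46) = 3. Step 2 — apply |x|_p = p^{-v_p(x)} = 19^{-3} = 1/6859.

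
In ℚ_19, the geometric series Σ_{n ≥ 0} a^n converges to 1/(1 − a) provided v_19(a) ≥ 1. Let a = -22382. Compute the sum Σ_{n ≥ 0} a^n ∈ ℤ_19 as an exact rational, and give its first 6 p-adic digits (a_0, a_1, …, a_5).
Σ a^n = 1/(1 − a) = 1/22383;  first 6 digits = (1, 0, 14, 15, 5, 12)

v_19(a) = 2 ≥ 1, so the series converges in ℤ_19 to 1/(1 − a) = 1/(1 − (-22382)) = 1/22383. Expand this rational in ℤ_19: compute digits iteratively via d_i = x_i mod 19, x_{i+1} = (x_i − d_i)/19. The first 6 digits are (1, 0, 14, 15, 5, 12).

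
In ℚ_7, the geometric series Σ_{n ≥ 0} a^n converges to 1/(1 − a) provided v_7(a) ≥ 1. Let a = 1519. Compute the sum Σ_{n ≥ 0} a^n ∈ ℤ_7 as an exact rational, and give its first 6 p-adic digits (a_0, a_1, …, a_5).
Σ a^n = 1/(1 − a) = -1/1518;  first 6 digits = (1, 0, 3, 4, 2, 4)

v_7(a) = 2 ≥ 1, so the series converges in ℤ_7 to 1/(1 − a) = 1/(1 − 1519) = -1/1518. Expand this rational in ℤ_7: compute digits iteratively via d_i = x_i mod 7, x_{i+1} = (x_i − d_i)/7. The first 6 digits are (1, 0, 3, 4, 2, 4).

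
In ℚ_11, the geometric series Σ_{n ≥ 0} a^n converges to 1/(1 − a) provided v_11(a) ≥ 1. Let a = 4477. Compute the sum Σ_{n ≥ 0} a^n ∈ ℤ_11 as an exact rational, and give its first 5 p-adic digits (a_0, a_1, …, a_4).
Σ a^n = 1/(1 − a) = -1/4476;  first 5 digits = (1, 0, 4, 3, 5)

v_11(a) = 2 ≥ 1, so the series converges in ℤ_11 to 1/(1 − a) = 1/(1 − 4477) = -1/4476. Expand this rational in ℤ_11: compute digits iteratively via d_i = x_i mod 11, x_{i+1} = (x_i − d_i)/11. The first 5 digits are (1, 0, 4, 3, 5).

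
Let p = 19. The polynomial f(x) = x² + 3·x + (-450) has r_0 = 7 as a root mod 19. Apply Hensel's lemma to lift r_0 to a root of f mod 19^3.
r_2 = 2344 (mod 6859)

Hensel: r_{i+1} = r_i − f(r_i)·(f′(r_i))^{-1} mod 19^{i+2}, f′(x) = 2x + 3. Iterate:
  r_0 = 7 (mod 19)
  r_1 = 178 (mod 361)
  r_2 = 2344 (mod 6859)
Final: r = 2344 satisfies f(r) ≡ 0 mod 19^3.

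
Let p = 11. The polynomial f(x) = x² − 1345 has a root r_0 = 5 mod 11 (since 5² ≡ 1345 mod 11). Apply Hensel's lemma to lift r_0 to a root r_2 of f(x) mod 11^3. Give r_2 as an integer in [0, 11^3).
r_2 = 258 (mod 1331)

Hensel's recurrence: r_{i+1} = r_i − f(r_i)·(f′(r_i))^{-1} mod 11^{i+2}, with f′(x) = 2x. Iterate:
  r_0 = 5 (mod 11)
  r_1 = 16 (mod 121)
  r_2 = 258 (mod 1331)
Final: r_2 = 258, and one checks f(r_2) ≡ 0 mod 11^3.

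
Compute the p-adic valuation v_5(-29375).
v_5(-29375) = 4

v_5(n) is the largest exponent k such that 5^k divides n. Factor out: -29375 = -5^4 · 47. (Sign doesn't affect v_p.) So v_5(-29375) = 4.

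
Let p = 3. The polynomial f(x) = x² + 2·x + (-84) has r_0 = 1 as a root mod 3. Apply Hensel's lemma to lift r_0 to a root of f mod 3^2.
r_1 = 1 (mod 9)

Hensel: r_{i+1} = r_i − f(r_i)·(f′(r_i))^{-1} mod 3^{i+2}, f′(x) = 2x + 2. Iterate:
  r_0 = 1 (mod 3)
  r_1 = 1 (mod 9)
Final: r = 1 satisfies f(r) ≡ 0 mod 3^2.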